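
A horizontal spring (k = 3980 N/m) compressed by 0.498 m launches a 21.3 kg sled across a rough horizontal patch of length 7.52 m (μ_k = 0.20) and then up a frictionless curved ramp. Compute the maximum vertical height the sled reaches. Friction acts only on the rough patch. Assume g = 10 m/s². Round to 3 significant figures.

Spring energy: E₀ = ½kx² = ½(3980)(0.498)² = 493.53 J
Friction: W_f = μ_k mg d = (0.20)(21.3)(10)(7.52) = 320.4 J
Energy at base of ramp: E = 493.53 − 320.4 = 173.18 J
At max height all remaining energy is PE: mgh = E ⇒ h = E/(mg) = 173.18/(21.3 × 10) = 0.8130 m

h = 0.813 m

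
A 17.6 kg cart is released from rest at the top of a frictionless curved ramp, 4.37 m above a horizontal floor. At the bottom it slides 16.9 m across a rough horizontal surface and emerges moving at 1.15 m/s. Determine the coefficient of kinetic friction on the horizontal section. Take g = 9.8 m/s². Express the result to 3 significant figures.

μ_k = 0.255

Applying the work–energy principle:
mgh = ½mv² + μ_k m g d
mgh = 753.74 J; ½mv² = 11.638 J
W_f = 753.74 − 11.638 = 742.1 J
μ_k = W_f/(mg·d) = 742.1/(172.5 × 16.9) = 0.2546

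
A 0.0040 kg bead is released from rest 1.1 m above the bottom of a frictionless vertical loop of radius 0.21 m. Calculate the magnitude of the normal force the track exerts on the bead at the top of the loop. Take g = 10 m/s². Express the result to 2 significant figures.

N = 0.22 N

Energy from release to top (height 2r): mgh = ½mv_top² + mg(2r)
v_top² = 2g(h − 2r) = 2(10)(1.1 − 0.4200) = 13.600 m²/s²
At the top, both N and weight point toward the centre: N + mg = mv_top²/r
N = m(v_top²/r − g) = 0.0040(13.600/0.21 − 10) = 0.2190 N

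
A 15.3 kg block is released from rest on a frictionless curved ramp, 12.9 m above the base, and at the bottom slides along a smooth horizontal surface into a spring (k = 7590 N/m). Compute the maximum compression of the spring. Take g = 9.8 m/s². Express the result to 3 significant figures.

x = 0.714 m

Gravitational PE at the top equals spring PE at max compression: mgh = ½kx²
x = √(2mgh/k) = √(2 × 15.3 × 9.8 × 12.9 / 7590) = 0.7139 m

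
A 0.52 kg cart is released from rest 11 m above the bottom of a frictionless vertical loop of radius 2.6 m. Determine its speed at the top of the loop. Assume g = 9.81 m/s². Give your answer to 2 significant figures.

Energy conservation: mgh = ½mv_top² + mg(2r)
v_top² = 2g(h − 2r) = 2(9.81)(11 − 5.200) = 113.8
v_top = 10.67 m/s

v = 11 m/s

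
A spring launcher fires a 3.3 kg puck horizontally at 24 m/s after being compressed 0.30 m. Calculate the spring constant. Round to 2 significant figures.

k = 21000 N/m

½kx² = ½mv²
k = mv²/x² = (3.3)(24)²/(0.30)² = 21120 N/m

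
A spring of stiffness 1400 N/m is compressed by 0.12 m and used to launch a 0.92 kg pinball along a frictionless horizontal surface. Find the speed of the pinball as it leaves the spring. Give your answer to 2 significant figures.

v = 4.7 m/s

The pinball leaves the spring when the spring is at natural length, so ½kx² = ½mv²
v = x√(k/m) = 0.12 × √(1400/0.92) = 4.681 m/s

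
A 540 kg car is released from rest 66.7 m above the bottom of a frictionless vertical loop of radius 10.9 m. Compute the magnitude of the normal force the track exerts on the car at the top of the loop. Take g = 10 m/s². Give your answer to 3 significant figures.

Energy from release to top (height 2r): mgh = ½mv_top² + mg(2r)
v_top² = 2g(h − 2r) = 2(10)(66.7 − 21.80) = 898.00 m²/s²
At the top, both N and weight point toward the centre: N + mg = mv_top²/r
N = m(v_top²/r − g) = 540(898.00/10.9 − 10) = 39088 N

N = 39100 N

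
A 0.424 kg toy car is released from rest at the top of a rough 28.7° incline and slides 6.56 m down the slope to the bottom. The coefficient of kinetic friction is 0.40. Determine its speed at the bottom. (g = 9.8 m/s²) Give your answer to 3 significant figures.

v = 4.08 m/s

Energy: mgh = ½mv² + W_f, with h = L sinθ and W_f = μ_k (mg cosθ) L
mgh = mgL sinθ = (0.424)(9.8)(6.56)sin28.7° = 13.090 J
W_f = μ_k mg cosθ · L = (0.40)(0.424)(9.8)cos28.7°·6.56 = 9.564 J
½mv² = 13.090 − 9.564 = 3.5262 J
v = √(2 × 3.5262/0.424) = 4.078 m/s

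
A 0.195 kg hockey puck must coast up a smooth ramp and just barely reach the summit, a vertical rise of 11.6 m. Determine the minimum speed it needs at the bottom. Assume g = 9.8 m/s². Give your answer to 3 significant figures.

At the top it is momentarily at rest, so all KE converts to PE: ½mv² = mgh
v = √(2gh) = √(2 × 9.8 × 11.6) = 15.08 m/s

v = 15.1 m/s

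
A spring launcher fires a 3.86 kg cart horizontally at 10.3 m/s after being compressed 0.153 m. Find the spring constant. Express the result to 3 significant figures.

k = 17500 N/m

Energy stored in the spring equals the launch KE: ½kx² = ½mv²
k = mv²/x² = (3.86)(10.3)²/(0.153)² = 17494 N/m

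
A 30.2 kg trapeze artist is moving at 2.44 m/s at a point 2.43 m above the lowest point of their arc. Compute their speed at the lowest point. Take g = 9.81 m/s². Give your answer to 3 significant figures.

Energy conservation between the two points: ½mv₀² + mgh = ½mv²
v² = v₀² + 2gh = (2.44)² + 2(9.81)(2.43) = 53.630
v = √53.630 = 7.323 m/s

v = 7.32 m/s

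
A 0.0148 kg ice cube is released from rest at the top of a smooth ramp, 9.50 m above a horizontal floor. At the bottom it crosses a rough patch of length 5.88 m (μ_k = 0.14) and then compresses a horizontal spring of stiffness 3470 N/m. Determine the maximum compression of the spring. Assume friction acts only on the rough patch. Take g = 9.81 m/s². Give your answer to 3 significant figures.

x = 0.0269 m

Initial energy: E₁ = mgh = (0.0148)(9.81)(9.50) = 1.3793 J
Friction removes W_f = μ_k mg d = (0.14)(0.0148)(9.81)(5.88) = 0.1195 J
Energy reaching the spring: E = 1.3793 − 0.1195 = 1.2598 J
At max compression ½kx² = E ⇒ x = √(2E/k) = √(2 × 1.2598/3470) = 0.02695 m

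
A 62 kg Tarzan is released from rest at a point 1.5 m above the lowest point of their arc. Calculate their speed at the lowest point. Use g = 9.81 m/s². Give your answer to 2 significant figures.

v = 5.4 m/s

Energy conservation between the two points: mgh = ½mv²
v = √(2gh) = √(2 × 9.81 × 1.5) = √29.430 = 5.425 m/s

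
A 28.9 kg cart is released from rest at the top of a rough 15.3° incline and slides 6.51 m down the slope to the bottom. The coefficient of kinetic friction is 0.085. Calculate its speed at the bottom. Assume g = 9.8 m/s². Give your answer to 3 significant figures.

v = 4.82 m/s

Energy: mgh = ½mv² + W_f, with h = L sinθ and W_f = μ_k (mg cosθ) L
mgh = mgL sinθ = (28.9)(9.8)(6.51)sin15.3° = 486.52 J
W_f = μ_k mg cosθ · L = (0.085)(28.9)(9.8)cos15.3°·6.51 = 151.2 J
½mv² = 486.52 − 151.2 = 335.35 J
v = √(2 × 335.35/28.9) = 4.817 m/s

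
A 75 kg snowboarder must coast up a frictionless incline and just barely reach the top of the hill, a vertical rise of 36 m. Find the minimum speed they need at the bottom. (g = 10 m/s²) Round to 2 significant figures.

v = 27 m/s

At the top they are momentarily at rest, so all KE converts to PE: ½mv² = mgh
v = √(2gh) = √(2 × 10 × 36) = 26.83 m/s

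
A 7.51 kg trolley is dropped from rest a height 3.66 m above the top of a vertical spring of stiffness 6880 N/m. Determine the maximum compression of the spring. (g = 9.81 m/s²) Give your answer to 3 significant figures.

Measuring PE from the top of the relaxed spring, at max compression the trolley has dropped H + x with zero KE, so:
mg(H + x) = ½kx²
½(6880)x² − (7.51)(9.81)x − (7.51)(9.81)(3.66) = 0
3440x² − 73.67x − 269.6 = 0
x = [73.67 + √(5428 + 3.7103e+06)]/(2 × 3440) = 0.2909 m

x = 0.291 m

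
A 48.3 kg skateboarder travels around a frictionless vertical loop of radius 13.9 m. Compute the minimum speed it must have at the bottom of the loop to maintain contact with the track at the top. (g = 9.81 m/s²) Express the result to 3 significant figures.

At the top: mg = mv_top²/r ⇒ v_top² = gr = 136.4 m²/s²
Energy from bottom to top (height 2r): ½mv_bot² = ½mv_top² + mg(2r)
v_bot² = gr + 4gr = 5gr = 681.8
v_bot = √(5gr) = 26.11 m/s

v = 26.1 m/s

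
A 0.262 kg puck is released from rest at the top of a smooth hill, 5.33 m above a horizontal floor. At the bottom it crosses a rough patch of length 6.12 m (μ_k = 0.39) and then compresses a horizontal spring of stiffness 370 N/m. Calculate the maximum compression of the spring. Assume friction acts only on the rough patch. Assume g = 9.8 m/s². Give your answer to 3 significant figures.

x = 0.202 m

Initial energy: E₁ = mgh = (0.262)(9.8)(5.33) = 13.685 J
Friction removes W_f = μ_k mg d = (0.39)(0.262)(9.8)(6.12) = 6.128 J
Energy reaching the spring: E = 13.685 − 6.128 = 7.5570 J
At max compression ½kx² = E ⇒ x = √(2E/k) = √(2 × 7.5570/370) = 0.2021 m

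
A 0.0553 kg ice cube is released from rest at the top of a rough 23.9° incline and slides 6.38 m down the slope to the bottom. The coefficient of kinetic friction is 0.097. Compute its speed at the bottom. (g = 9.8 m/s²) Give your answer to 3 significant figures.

Taking the bottom as reference, mgh = ½mv² + μ_k N L with h = L sinθ, N = mg cosθ:
mgh = mgL sinθ = (0.0553)(9.8)(6.38)sin23.9° = 1.4008 J
W_f = μ_k mg cosθ · L = (0.097)(0.0553)(9.8)cos23.9°·6.38 = 0.3066 J
½mv² = 1.4008 − 0.3066 = 1.0942 J
v = √(2 × 1.0942/0.0553) = 6.291 m/s

v = 6.29 m/s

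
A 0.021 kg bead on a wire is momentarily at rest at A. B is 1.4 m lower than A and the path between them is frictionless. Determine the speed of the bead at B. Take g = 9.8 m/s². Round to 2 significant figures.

v = 5.2 m/s

Equating total energy at the two states: mgh = ½mv²
v = √(2gh) = √(2 × 9.8 × 1.4) = √27.440 = 5.238 m/s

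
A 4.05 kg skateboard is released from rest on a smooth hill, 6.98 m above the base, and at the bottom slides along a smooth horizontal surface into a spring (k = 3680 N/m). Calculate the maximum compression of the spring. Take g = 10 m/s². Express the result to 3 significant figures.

Gravitational PE at the top equals spring PE at max compression: mgh = ½kx²
x = √(2mgh/k) = √(2 × 4.05 × 10 × 6.98 / 3680) = 0.3920 m

x = 0.392 m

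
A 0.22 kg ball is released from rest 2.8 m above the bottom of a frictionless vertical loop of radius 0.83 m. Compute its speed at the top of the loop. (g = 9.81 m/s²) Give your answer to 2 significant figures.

Energy conservation: mgh = ½mv_top² + mg(2r)
v_top² = 2g(h − 2r) = 2(9.81)(2.8 − 1.660) = 22.37
v_top = 4.729 m/s

v = 4.7 m/s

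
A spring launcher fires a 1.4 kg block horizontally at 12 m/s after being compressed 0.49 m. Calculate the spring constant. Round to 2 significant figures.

k = 840 N/m

½kx² = ½mv²
k = mv²/x² = (1.4)(12)²/(0.49)² = 839.7 N/m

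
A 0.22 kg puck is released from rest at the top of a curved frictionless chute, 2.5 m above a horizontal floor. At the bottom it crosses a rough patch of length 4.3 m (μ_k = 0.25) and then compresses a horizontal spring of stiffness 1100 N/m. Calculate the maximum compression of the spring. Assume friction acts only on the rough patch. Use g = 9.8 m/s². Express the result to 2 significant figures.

x = 0.075 m

Initial energy: E₁ = mgh = (0.22)(9.8)(2.5) = 5.3900 J
Friction removes W_f = μ_k mg d = (0.25)(0.22)(9.8)(4.3) = 2.318 J
Energy reaching the spring: E = 5.3900 − 2.318 = 3.0723 J
At max compression ½kx² = E ⇒ x = √(2E/k) = √(2 × 3.0723/1100) = 0.07474 m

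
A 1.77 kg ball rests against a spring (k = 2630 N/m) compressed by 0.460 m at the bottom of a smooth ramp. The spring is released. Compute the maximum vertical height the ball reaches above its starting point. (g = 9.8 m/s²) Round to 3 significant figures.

Energy conservation from release to the highest point: ½kx² = mgh
h = kx²/(2mg) = (2630)(0.460)²/(2 × 1.77 × 9.8) = 16.04 m

h = 16.0 m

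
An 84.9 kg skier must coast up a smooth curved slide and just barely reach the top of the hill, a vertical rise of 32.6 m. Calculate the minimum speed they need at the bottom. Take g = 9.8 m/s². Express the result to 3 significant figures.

v = 25.3 m/s

At the top they are momentarily at rest, so all KE converts to PE: ½mv² = mgh
v = √(2gh) = √(2 × 9.8 × 32.6) = 25.28 m/s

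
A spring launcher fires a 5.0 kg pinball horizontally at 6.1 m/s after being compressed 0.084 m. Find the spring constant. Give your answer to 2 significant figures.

Spring PE at full compression equals KE at release: ½kx² = ½mv²
k = mv²/x² = (5.0)(6.1)²/(0.084)² = 26368 N/m

k = 26000 N/m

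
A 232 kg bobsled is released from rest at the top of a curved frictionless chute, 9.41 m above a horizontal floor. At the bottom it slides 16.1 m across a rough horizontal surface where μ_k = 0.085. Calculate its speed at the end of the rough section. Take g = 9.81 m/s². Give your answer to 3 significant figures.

Energy bookkeeping (friction removes W_f = μ_k N d):
mgh = ½mv² + μ_k m g d
W_f = μ_k mg d = (0.085)(232)(9.81)(16.1) = 3115 J
½mv² = mgh − W_f = 21416 − 3115 = 18302 J
v = √(2 × 18302/232) = 12.56 m/s

v = 12.6 m/s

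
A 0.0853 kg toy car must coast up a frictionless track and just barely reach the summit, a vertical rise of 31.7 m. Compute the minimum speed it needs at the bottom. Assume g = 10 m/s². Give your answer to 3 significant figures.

v = 25.2 m/s

At the top it is momentarily at rest, so all KE converts to PE: ½mv² = mgh
v = √(2gh) = √(2 × 10 × 31.7) = 25.18 m/s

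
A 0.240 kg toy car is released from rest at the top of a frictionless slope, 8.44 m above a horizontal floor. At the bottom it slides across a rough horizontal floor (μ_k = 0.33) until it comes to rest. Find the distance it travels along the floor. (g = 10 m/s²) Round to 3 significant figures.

Energy at the top = energy at the end + work done against friction:
At rest all PE has been dissipated by friction: mgh = μ_k m g d
d = h/μ_k = 8.44/0.33 = 25.58 m

d = 25.6 m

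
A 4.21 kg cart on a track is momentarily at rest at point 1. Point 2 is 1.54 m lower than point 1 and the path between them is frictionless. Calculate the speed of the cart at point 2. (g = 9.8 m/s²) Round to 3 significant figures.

v = 5.49 m/s

Mechanical energy is conserved (no friction): mgh = ½mv²
The mass cancels from both sides.
v = √(2gh) = √(2 × 9.8 × 1.54) = √30.184 = 5.494 m/s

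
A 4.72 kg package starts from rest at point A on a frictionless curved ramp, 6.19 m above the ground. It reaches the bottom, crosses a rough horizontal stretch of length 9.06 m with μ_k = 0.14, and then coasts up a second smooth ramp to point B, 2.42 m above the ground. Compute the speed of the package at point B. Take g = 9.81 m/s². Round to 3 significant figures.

v = 7.01 m/s

Energy at A: mgh₁ = (4.72)(9.81)(6.19) = 286.62 J
Friction loss: W_f = μ_k mg d = 58.73 J
At B: ½mv² + mgh₂ = mgh₁ − W_f
½mv² = 286.62 − 58.73 − 112.05 = 115.83 J
v = √(2 × 115.83/4.72) = 7.006 m/s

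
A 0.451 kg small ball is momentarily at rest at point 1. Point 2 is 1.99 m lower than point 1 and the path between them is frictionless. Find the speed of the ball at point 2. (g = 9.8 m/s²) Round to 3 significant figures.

v = 6.25 m/s

Energy conservation between the two points: mgh = ½mv²
The mass cancels from both sides.
v = √(2gh) = √(2 × 9.8 × 1.99) = √39.004 = 6.245 m/s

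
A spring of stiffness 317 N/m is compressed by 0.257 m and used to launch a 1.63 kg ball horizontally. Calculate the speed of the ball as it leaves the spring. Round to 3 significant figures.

v = 3.58 m/s

Conservation of energy: ½kx² = ½mv²
v = x√(k/m) = 0.257 × √(317/1.63) = 3.584 m/s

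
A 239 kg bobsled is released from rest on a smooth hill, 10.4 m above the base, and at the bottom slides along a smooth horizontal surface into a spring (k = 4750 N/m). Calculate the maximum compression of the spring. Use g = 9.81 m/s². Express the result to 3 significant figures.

At max compression the bobsled is momentarily at rest: mgh = ½kx²
x = √(2mgh/k) = √(2 × 239 × 9.81 × 10.4 / 4750) = 3.204 m

x = 3.20 m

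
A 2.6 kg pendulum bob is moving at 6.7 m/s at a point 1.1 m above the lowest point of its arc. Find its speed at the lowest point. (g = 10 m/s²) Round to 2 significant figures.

v = 8.2 m/s

By conservation of mechanical energy, ½mv₀² + mgh = ½mv²
v² = v₀² + 2gh = (6.7)² + 2(10)(1.1) = 66.890
v = √66.890 = 8.179 m/s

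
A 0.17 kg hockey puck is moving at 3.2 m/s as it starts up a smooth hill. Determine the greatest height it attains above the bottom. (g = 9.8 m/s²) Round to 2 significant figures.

Setting KE at the bottom equal to PE gained: ½mv² = mgh
h = v²/(2g) = 3.2²/(2 × 9.8) = 0.5224 m

h = 0.52 m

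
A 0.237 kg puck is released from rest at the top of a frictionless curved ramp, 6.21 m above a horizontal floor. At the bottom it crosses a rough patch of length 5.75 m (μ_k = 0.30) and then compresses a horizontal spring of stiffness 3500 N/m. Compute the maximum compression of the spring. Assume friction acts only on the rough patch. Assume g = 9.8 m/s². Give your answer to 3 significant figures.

Initial energy: E₁ = mgh = (0.237)(9.8)(6.21) = 14.423 J
Friction removes W_f = μ_k mg d = (0.30)(0.237)(9.8)(5.75) = 4.006 J
Energy reaching the spring: E = 14.423 − 4.006 = 10.417 J
At max compression ½kx² = E ⇒ x = √(2E/k) = √(2 × 10.417/3500) = 0.07715 m

x = 0.0772 m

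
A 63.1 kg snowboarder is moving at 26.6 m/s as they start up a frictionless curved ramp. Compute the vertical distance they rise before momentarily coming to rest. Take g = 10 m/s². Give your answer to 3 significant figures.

h = 35.4 m

By energy conservation, ½mv² = mgh
h = v²/(2g) = 26.6²/(2 × 10) = 35.38 m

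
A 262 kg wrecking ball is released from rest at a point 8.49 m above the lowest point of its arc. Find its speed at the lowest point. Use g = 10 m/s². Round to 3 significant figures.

By conservation of mechanical energy, mgh = ½mv²
v = √(2gh) = √(2 × 10 × 8.49) = √169.80 = 13.03 m/s

v = 13.0 m/s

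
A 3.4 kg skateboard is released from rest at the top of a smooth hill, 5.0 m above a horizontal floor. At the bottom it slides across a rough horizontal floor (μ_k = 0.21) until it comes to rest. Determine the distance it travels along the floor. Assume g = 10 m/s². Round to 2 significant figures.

d = 24 m

Energy bookkeeping (friction removes W_f = μ_k N d):
At rest all PE has been dissipated by friction: mgh = μ_k m g d
d = h/μ_k = 5.0/0.21 = 23.81 m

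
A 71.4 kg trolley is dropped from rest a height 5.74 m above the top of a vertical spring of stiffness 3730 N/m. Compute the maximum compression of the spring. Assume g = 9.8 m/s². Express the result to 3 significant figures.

x = 1.67 m

Measuring PE from the top of the relaxed spring, at max compression the trolley has dropped H + x with zero KE, so:
mg(H + x) = ½kx²
½(3730)x² − (71.4)(9.8)x − (71.4)(9.8)(5.74) = 0
1865x² − 699.7x − 4016 = 0
x = [699.7 + √(489608 + 2.9962e+07)]/(2 × 1865) = 1.667 m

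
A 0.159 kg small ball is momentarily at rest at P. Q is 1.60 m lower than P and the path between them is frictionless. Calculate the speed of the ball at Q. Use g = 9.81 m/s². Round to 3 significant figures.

Energy conservation between the two points: mgh = ½mv²
v = √(2gh) = √(2 × 9.81 × 1.60) = √31.392 = 5.603 m/s

v = 5.60 m/s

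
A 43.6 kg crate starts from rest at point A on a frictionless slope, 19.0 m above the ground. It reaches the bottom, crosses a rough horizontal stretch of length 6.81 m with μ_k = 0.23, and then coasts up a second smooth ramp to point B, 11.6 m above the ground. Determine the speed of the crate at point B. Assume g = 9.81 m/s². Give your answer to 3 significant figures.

Energy at A: mgh₁ = (43.6)(9.81)(19.0) = 8126.6 J
Friction loss: W_f = μ_k mg d = 669.9 J
At B: ½mv² + mgh₂ = mgh₁ − W_f
½mv² = 8126.6 − 669.9 − 4961.5 = 2495.2 J
v = √(2 × 2495.2/43.6) = 10.70 m/s

v = 10.7 m/s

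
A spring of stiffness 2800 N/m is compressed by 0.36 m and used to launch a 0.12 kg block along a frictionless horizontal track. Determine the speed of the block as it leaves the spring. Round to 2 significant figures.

The block leaves the spring when the spring is at natural length, so ½kx² = ½mv²
v = x√(k/m) = 0.36 × √(2800/0.12) = 54.99 m/s

v = 55 m/s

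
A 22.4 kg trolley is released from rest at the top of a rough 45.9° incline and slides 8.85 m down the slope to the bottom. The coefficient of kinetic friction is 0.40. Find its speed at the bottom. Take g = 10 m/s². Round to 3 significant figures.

Taking the bottom as reference, mgh = ½mv² + μ_k N L with h = L sinθ, N = mg cosθ:
mgh = mgL sinθ = (22.4)(10)(8.85)sin45.9° = 1423.6 J
W_f = μ_k mg cosθ · L = (0.40)(22.4)(10)cos45.9°·8.85 = 551.8 J
½mv² = 1423.6 − 551.8 = 871.78 J
v = √(2 × 871.78/22.4) = 8.823 m/s

v = 8.82 m/s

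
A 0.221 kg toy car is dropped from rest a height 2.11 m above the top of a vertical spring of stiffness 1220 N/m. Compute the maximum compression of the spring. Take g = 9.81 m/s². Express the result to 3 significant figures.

x = 0.0884 m

Let x be the compression. The total drop is H + x, and the car is instantaneously at rest at max compression, so energy conservation gives:
mg(H + x) = ½kx²
½(1220)x² − (0.221)(9.81)x − (0.221)(9.81)(2.11) = 0
610.0x² − 2.168x − 4.575 = 0
x = [2.168 + √(4.700 + 11162)]/(2 × 610.0) = 0.08839 m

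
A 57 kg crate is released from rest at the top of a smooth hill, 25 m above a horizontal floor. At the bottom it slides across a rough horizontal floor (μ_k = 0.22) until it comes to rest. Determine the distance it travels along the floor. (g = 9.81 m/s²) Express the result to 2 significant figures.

Energy at the top = energy at the end + work done against friction:
At rest all PE has been dissipated by friction: mgh = μ_k m g d
d = h/μ_k = 25/0.22 = 113.6 m

d = 110 m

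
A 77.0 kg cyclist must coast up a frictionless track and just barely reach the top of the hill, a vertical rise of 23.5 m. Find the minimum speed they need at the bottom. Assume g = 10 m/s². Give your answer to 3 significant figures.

v = 21.7 m/s

At the top they are momentarily at rest, so all KE converts to PE: ½mv² = mgh
v = √(2gh) = √(2 × 10 × 23.5) = 21.68 m/s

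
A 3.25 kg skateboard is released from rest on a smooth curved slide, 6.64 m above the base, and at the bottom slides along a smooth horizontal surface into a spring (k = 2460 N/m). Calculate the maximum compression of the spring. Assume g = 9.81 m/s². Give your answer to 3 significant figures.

At max compression the skateboard is momentarily at rest: mgh = ½kx²
x = √(2mgh/k) = √(2 × 3.25 × 9.81 × 6.64 / 2460) = 0.4149 m

x = 0.415 m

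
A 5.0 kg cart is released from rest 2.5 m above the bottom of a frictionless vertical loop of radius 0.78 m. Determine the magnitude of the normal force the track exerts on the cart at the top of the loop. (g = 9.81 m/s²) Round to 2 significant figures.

Energy from release to top (height 2r): mgh = ½mv_top² + mg(2r)
v_top² = 2g(h − 2r) = 2(9.81)(2.5 − 1.560) = 18.443 m²/s²
At the top, both N and weight point toward the centre: N + mg = mv_top²/r
N = m(v_top²/r − g) = 5.0(18.443/0.78 − 9.81) = 69.17 N

N = 69 N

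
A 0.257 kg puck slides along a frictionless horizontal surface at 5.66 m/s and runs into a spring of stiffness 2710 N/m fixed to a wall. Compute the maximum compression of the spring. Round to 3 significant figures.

At max compression the puck is momentarily at rest: ½mv² = ½kx²
x = v√(m/k) = 5.66 × √(0.257/2710) = 0.05512 m

x = 0.0551 m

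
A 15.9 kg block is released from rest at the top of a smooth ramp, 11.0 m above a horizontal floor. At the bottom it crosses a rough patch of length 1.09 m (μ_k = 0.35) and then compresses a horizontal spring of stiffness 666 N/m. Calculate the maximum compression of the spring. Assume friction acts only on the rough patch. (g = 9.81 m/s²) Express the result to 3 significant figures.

Initial energy: E₁ = mgh = (15.9)(9.81)(11.0) = 1715.8 J
Friction removes W_f = μ_k mg d = (0.35)(15.9)(9.81)(1.09) = 59.51 J
Energy reaching the spring: E = 1715.8 − 59.51 = 1656.3 J
At max compression ½kx² = E ⇒ x = √(2E/k) = √(2 × 1656.3/666) = 2.230 m

x = 2.23 m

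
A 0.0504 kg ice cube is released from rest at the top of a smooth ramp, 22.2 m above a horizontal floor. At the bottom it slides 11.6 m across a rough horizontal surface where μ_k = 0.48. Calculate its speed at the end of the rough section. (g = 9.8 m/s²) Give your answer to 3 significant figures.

Energy bookkeeping (friction removes W_f = μ_k N d):
mgh = ½mv² + μ_k m g d
W_f = μ_k mg d = (0.48)(0.0504)(9.8)(11.6) = 2.750 J
½mv² = mgh − W_f = 10.965 − 2.750 = 8.2149 J
v = √(2 × 8.2149/0.0504) = 18.06 m/s

v = 18.1 m/s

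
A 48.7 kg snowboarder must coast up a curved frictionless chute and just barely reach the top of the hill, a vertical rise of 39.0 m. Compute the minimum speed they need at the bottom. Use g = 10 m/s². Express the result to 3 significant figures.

At the top they are momentarily at rest, so all KE converts to PE: ½mv² = mgh
v = √(2gh) = √(2 × 10 × 39.0) = 27.93 m/s

v = 27.9 m/s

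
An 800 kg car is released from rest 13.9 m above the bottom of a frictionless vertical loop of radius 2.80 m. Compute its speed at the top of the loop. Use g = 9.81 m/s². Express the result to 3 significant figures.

v = 12.8 m/s

Energy conservation: mgh = ½mv_top² + mg(2r)
v_top² = 2g(h − 2r) = 2(9.81)(13.9 − 5.600) = 162.8
v_top = 12.76 m/s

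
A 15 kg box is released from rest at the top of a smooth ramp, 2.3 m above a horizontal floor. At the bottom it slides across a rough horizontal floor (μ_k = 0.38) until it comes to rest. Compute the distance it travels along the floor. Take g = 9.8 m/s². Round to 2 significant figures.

d = 6.1 m

Energy at the top = energy at the end + work done against friction:
At rest all PE has been dissipated by friction: mgh = μ_k m g d
d = h/μ_k = 2.3/0.38 = 6.053 m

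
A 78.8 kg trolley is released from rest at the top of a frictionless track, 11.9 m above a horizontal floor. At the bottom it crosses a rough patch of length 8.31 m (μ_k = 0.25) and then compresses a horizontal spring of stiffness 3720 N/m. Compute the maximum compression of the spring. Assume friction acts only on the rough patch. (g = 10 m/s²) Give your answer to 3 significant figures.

x = 2.04 m

Initial energy: E₁ = mgh = (78.8)(10)(11.9) = 9377.2 J
Friction removes W_f = μ_k mg d = (0.25)(78.8)(10)(8.31) = 1637 J
Energy reaching the spring: E = 9377.2 − 1637 = 7740.1 J
At max compression ½kx² = E ⇒ x = √(2E/k) = √(2 × 7740.1/3720) = 2.040 m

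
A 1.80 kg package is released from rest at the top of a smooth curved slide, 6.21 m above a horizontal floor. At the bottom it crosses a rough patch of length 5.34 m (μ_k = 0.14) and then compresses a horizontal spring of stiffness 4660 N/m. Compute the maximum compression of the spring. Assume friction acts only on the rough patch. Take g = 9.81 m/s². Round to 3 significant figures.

Initial energy: E₁ = mgh = (1.80)(9.81)(6.21) = 109.66 J
Friction removes W_f = μ_k mg d = (0.14)(1.80)(9.81)(5.34) = 13.20 J
Energy reaching the spring: E = 109.66 − 13.20 = 96.455 J
At max compression ½kx² = E ⇒ x = √(2E/k) = √(2 × 96.455/4660) = 0.2035 m

x = 0.203 m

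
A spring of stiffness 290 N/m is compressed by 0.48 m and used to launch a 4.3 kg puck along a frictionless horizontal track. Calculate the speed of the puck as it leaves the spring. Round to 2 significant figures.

v = 3.9 m/s

Conservation of energy: ½kx² = ½mv²
v = x√(k/m) = 0.48 × √(290/4.3) = 3.942 m/s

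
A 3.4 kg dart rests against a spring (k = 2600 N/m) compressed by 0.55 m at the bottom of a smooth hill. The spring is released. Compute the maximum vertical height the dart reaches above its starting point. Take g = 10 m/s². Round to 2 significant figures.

h = 12 m

All spring PE becomes gravitational PE at the highest point: ½kx² = mgh
h = kx²/(2mg) = (2600)(0.55)²/(2 × 3.4 × 10) = 11.57 m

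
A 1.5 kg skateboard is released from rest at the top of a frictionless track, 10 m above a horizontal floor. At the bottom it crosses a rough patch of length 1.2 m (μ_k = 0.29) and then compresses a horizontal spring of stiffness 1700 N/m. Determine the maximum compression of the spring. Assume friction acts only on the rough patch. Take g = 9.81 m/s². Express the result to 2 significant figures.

Initial energy: E₁ = mgh = (1.5)(9.81)(10) = 147.15 J
Friction removes W_f = μ_k mg d = (0.29)(1.5)(9.81)(1.2) = 5.121 J
Energy reaching the spring: E = 147.15 − 5.121 = 142.03 J
At max compression ½kx² = E ⇒ x = √(2E/k) = √(2 × 142.03/1700) = 0.4088 m

x = 0.41 m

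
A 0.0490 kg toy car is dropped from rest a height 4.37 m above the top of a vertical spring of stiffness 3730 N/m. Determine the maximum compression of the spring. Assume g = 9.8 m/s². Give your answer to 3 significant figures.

Let x be the compression. The total drop is H + x, and the car is instantaneously at rest at max compression, so energy conservation gives:
mg(H + x) = ½kx²
½(3730)x² − (0.0490)(9.8)x − (0.0490)(9.8)(4.37) = 0
1865x² − 0.4802x − 2.098 = 0
x = [0.4802 + √(0.2306 + 15655)]/(2 × 1865) = 0.03367 m

x = 0.0337 m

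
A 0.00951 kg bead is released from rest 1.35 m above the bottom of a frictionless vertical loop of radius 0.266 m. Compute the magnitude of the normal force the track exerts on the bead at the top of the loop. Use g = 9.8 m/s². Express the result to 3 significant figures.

N = 0.480 N

Energy from release to top (height 2r): mgh = ½mv_top² + mg(2r)
v_top² = 2g(h − 2r) = 2(9.8)(1.35 − 0.5320) = 16.033 m²/s²
At the top, both N and weight point toward the centre: N + mg = mv_top²/r
N = m(v_top²/r − g) = 0.00951(16.033/0.266 − 9.8) = 0.4800 N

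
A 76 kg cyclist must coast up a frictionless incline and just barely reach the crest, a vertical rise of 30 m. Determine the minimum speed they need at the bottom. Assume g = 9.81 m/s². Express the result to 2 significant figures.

v = 24 m/s

At the top they are momentarily at rest, so all KE converts to PE: ½mv² = mgh
v = √(2gh) = √(2 × 9.81 × 30) = 24.26 m/s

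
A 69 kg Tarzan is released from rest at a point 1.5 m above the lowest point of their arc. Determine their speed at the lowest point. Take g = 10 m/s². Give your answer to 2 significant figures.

By conservation of mechanical energy, mgh = ½mv²
The mass cancels from both sides.
v = √(2gh) = √(2 × 10 × 1.5) = √30.000 = 5.477 m/s

v = 5.5 m/s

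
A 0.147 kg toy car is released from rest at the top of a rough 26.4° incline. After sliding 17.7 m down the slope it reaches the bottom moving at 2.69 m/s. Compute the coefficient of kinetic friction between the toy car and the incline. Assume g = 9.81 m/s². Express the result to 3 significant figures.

mgh = ½mv² + μ_k (mg cosθ) L, with h = L sinθ
mgL sinθ = 11.349 J; ½mv² = 0.53185 J
W_f = 11.349 − 0.53185 = 10.82 J
μ_k = W_f/(mg cosθ · L) = 10.82/(1.292 × 17.7) = 0.4731

μ_k = 0.473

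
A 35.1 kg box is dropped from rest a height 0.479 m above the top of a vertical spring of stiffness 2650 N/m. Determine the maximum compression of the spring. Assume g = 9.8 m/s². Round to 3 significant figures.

x = 0.506 m

Measuring PE from the top of the relaxed spring, at max compression the box has dropped H + x with zero KE, so:
mg(H + x) = ½kx²
½(2650)x² − (35.1)(9.8)x − (35.1)(9.8)(0.479) = 0
1325x² − 344.0x − 164.8 = 0
x = [344.0 + √(118322 + 873262)]/(2 × 1325) = 0.5056 m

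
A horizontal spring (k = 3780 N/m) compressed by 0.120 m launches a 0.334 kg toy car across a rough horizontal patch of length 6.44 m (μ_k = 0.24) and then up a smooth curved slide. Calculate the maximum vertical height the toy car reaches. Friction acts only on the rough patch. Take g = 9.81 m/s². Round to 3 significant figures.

Spring energy: E₀ = ½kx² = ½(3780)(0.120)² = 27.216 J
Friction: W_f = μ_k mg d = (0.24)(0.334)(9.81)(6.44) = 5.064 J
Energy at base of ramp: E = 27.216 − 5.064 = 22.152 J
At max height all remaining energy is PE: mgh = E ⇒ h = E/(mg) = 22.152/(0.334 × 9.81) = 6.761 m

h = 6.76 m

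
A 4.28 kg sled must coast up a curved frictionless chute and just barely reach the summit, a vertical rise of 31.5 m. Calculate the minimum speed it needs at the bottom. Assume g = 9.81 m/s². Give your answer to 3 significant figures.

At the top it is momentarily at rest, so all KE converts to PE: ½mv² = mgh
v = √(2gh) = √(2 × 9.81 × 31.5) = 24.86 m/s

v = 24.9 m/s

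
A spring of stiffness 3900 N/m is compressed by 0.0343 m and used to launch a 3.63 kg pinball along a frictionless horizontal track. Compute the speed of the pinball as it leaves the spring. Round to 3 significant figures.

Conservation of energy: ½kx² = ½mv²
v = x√(k/m) = 0.0343 × √(3900/3.63) = 1.124 m/s

v = 1.12 m/s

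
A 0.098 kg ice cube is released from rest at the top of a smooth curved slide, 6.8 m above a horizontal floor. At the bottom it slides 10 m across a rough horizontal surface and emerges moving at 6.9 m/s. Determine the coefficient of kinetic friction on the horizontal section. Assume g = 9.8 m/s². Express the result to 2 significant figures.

Applying the work–energy principle:
mgh = ½mv² + μ_k m g d
mgh = 6.5307 J; ½mv² = 2.3329 J
W_f = 6.5307 − 2.3329 = 4.198 J
μ_k = W_f/(mg·d) = 4.198/(0.9604 × 10) = 0.4371

μ_k = 0.44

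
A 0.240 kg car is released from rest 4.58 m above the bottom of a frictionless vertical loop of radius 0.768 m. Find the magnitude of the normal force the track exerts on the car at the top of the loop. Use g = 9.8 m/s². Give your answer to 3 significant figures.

N = 16.3 N

Energy from release to top (height 2r): mgh = ½mv_top² + mg(2r)
v_top² = 2g(h − 2r) = 2(9.8)(4.58 − 1.536) = 59.662 m²/s²
At the top, both N and weight point toward the centre: N + mg = mv_top²/r
N = m(v_top²/r − g) = 0.240(59.662/0.768 − 9.8) = 16.29 N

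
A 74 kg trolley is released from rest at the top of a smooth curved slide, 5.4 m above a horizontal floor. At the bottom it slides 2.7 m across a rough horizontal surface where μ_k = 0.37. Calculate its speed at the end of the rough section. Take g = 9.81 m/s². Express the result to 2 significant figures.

v = 9.3 m/s

Applying the work–energy principle:
mgh = ½mv² + μ_k m g d
W_f = μ_k mg d = (0.37)(74)(9.81)(2.7) = 725.2 J
½mv² = mgh − W_f = 3920.1 − 725.2 = 3194.9 J
v = √(2 × 3194.9/74) = 9.292 m/s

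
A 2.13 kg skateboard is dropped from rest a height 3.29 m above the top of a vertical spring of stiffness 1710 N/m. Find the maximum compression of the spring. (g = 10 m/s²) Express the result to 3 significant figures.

x = 0.299 m

Let x be the compression. The total drop is H + x, and the skateboard is instantaneously at rest at max compression, so energy conservation gives:
mg(H + x) = ½kx²
½(1710)x² − (2.13)(10)x − (2.13)(10)(3.29) = 0
855.0x² − 21.30x − 70.08 = 0
x = [21.30 + √(453.7 + 239663)]/(2 × 855.0) = 0.2990 m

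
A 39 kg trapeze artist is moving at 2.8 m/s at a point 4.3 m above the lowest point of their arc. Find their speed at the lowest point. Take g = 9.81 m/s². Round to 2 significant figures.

Energy conservation between the two points: ½mv₀² + mgh = ½mv²
v² = v₀² + 2gh = (2.8)² + 2(9.81)(4.3) = 92.206
v = √92.206 = 9.602 m/s

v = 9.6 m/s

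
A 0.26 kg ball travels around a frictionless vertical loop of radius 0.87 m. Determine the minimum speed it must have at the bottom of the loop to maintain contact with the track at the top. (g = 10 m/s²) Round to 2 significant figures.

v = 6.6 m/s

At the top: mg = mv_top²/r ⇒ v_top² = gr = 8.700 m²/s²
Energy from bottom to top (height 2r): ½mv_bot² = ½mv_top² + mg(2r)
v_bot² = gr + 4gr = 5gr = 43.50
v_bot = √(5gr) = 6.595 m/s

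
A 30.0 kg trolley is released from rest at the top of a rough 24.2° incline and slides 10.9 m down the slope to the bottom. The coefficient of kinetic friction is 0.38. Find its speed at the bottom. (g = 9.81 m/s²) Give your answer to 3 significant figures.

v = 3.68 m/s

Energy: mgh = ½mv² + W_f, with h = L sinθ and W_f = μ_k (mg cosθ) L
mgh = mgL sinθ = (30.0)(9.81)(10.9)sin24.2° = 1315.0 J
W_f = μ_k mg cosθ · L = (0.38)(30.0)(9.81)cos24.2°·10.9 = 1112 J
½mv² = 1315.0 − 1112 = 203.11 J
v = √(2 × 203.11/30.0) = 3.680 m/s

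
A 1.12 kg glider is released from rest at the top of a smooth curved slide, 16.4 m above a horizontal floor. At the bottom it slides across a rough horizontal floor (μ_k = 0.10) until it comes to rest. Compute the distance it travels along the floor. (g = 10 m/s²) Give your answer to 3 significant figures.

d = 164 m

Applying the work–energy principle:
At rest all PE has been dissipated by friction: mgh = μ_k m g d
d = h/μ_k = 16.4/0.10 = 164.0 m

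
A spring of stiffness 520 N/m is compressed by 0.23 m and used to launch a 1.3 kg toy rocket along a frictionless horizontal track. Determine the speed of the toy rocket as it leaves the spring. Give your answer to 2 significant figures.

v = 4.6 m/s

Conservation of energy: ½kx² = ½mv²
v = x√(k/m) = 0.23 × √(520/1.3) = 4.600 m/s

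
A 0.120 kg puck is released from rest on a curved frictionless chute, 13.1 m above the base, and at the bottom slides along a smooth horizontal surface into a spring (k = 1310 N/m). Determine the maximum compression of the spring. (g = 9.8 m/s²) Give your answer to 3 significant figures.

x = 0.153 m

At max compression the puck is momentarily at rest: mgh = ½kx²
x = √(2mgh/k) = √(2 × 0.120 × 9.8 × 13.1 / 1310) = 0.1534 m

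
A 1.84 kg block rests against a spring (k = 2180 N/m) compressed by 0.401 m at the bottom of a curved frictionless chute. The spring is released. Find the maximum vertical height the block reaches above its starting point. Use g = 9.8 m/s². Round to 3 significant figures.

Energy conservation from release to the highest point: ½kx² = mgh
h = kx²/(2mg) = (2180)(0.401)²/(2 × 1.84 × 9.8) = 9.720 m

h = 9.72 m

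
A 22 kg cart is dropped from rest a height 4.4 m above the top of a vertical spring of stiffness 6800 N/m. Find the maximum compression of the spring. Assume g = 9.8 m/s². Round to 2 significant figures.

Let x be the compression. The total drop is H + x, and the cart is instantaneously at rest at max compression, so energy conservation gives:
mg(H + x) = ½kx²
½(6800)x² − (22)(9.8)x − (22)(9.8)(4.4) = 0
3400x² − 215.6x − 948.6 = 0
x = [215.6 + √(46483 + 1.2902e+07)]/(2 × 3400) = 0.5609 m

x = 0.56 m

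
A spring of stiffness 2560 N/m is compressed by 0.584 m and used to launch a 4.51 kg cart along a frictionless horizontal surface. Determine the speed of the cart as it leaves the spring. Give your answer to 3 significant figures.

v = 13.9 m/s

Spring PE converts entirely to kinetic energy: ½kx² = ½mv²
v = x√(k/m) = 0.584 × √(2560/4.51) = 13.91 m/s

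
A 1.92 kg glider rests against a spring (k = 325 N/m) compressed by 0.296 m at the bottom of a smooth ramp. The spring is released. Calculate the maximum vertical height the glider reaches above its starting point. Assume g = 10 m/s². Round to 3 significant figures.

h = 0.742 m

All spring PE becomes gravitational PE at the highest point: ½kx² = mgh
h = kx²/(2mg) = (325)(0.296)²/(2 × 1.92 × 10) = 0.7415 m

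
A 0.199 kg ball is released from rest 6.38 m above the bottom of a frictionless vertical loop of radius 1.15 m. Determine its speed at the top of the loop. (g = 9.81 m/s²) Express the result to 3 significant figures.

Energy conservation: mgh = ½mv_top² + mg(2r)
v_top² = 2g(h − 2r) = 2(9.81)(6.38 − 2.300) = 80.05
v_top = 8.947 m/s

v = 8.95 m/s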